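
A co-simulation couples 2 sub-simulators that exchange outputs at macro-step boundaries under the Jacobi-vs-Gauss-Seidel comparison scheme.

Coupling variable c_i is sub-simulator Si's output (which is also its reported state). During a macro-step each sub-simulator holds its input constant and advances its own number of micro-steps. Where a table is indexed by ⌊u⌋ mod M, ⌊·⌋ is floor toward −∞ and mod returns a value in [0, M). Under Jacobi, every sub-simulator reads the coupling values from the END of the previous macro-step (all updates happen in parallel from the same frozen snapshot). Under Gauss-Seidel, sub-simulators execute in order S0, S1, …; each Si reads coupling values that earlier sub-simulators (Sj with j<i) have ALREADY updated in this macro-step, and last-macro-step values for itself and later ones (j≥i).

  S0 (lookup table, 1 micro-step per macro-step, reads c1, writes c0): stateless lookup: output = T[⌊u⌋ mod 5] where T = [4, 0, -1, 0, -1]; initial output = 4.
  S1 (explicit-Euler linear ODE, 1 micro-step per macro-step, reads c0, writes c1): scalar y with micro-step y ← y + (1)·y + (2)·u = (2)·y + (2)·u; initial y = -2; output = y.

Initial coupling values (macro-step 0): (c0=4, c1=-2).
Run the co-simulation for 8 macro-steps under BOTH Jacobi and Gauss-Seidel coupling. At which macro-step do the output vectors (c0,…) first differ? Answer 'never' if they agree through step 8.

[Jacobi] macro 1: S0 reads c1=-2 → after 1×micro: 0; S1 reads c0=4 → after 1×micro: 4 ⇒ (c0=0, c1=4)
[Jacobi] macro 2: S0 reads c1=4 → after 1×micro: -1; S1 reads c0=0 → after 1×micro: 8 ⇒ (c0=-1, c1=8)
[Jacobi] macro 3: S0 reads c1=8 → after 1×micro: 0; S1 reads c0=-1 → after 1×micro: 14 ⇒ (c0=0, c1=14)
[Jacobi] macro 4: S0 reads c1=14 → after 1×micro: -1; S1 reads c0=0 → after 1×micro: 28 ⇒ (c0=-1, c1=28)
[Jacobi] macro 5: S0 reads c1=28 → after 1×micro: 0; S1 reads c0=-1 → after 1×micro: 54 ⇒ (c0=0, c1=54)
[Jacobi] macro 6: S0 reads c1=54 → after 1×micro: -1; S1 reads c0=0 → after 1×micro: 108 ⇒ (c0=-1, c1=108)
[Jacobi] macro 7: S0 reads c1=108 → after 1×micro: 0; S1 reads c0=-1 → after 1×micro: 214 ⇒ (c0=0, c1=214)
[Jacobi] macro 8: S0 reads c1=214 → after 1×micro: -1; S1 reads c0=0 → after 1×micro: 428 ⇒ (c0=-1, c1=428)
[Gauss-Seidel] macro 1: S0 reads c1=-2 → after 1×micro: 0; S1 reads c0=0 → after 1×micro: -4 ⇒ (c0=0, c1=-4)
[Gauss-Seidel] macro 2: S0 reads c1=-4 → after 1×micro: 0; S1 reads c0=0 → after 1×micro: -8 ⇒ (c0=0, c1=-8)
[Gauss-Seidel] macro 3: S0 reads c1=-8 → after 1×micro: -1; S1 reads c0=-1 → after 1×micro: -18 ⇒ (c0=-1, c1=-18)
[Gauss-Seidel] macro 4: S0 reads c1=-18 → after 1×micro: -1; S1 reads c0=-1 → after 1×micro: -38 ⇒ (c0=-1, c1=-38)
[Gauss-Seidel] macro 5: S0 reads c1=-38 → after 1×micro: -1; S1 reads c0=-1 → after 1×micro: -78 ⇒ (c0=-1, c1=-78)
[Gauss-Seidel] macro 6: S0 reads c1=-78 → after 1×micro: -1; S1 reads c0=-1 → after 1×micro: -158 ⇒ (c0=-1, c1=-158)
[Gauss-Seidel] macro 7: S0 reads c1=-158 → after 1×micro: -1; S1 reads c0=-1 → after 1×micro: -318 ⇒ (c0=-1, c1=-318)
[Gauss-Seidel] macro 8: S0 reads c1=-318 → after 1×micro: -1; S1 reads c0=-1 → after 1×micro: -638 ⇒ (c0=-1, c1=-638)

first divergence at macro-step: 1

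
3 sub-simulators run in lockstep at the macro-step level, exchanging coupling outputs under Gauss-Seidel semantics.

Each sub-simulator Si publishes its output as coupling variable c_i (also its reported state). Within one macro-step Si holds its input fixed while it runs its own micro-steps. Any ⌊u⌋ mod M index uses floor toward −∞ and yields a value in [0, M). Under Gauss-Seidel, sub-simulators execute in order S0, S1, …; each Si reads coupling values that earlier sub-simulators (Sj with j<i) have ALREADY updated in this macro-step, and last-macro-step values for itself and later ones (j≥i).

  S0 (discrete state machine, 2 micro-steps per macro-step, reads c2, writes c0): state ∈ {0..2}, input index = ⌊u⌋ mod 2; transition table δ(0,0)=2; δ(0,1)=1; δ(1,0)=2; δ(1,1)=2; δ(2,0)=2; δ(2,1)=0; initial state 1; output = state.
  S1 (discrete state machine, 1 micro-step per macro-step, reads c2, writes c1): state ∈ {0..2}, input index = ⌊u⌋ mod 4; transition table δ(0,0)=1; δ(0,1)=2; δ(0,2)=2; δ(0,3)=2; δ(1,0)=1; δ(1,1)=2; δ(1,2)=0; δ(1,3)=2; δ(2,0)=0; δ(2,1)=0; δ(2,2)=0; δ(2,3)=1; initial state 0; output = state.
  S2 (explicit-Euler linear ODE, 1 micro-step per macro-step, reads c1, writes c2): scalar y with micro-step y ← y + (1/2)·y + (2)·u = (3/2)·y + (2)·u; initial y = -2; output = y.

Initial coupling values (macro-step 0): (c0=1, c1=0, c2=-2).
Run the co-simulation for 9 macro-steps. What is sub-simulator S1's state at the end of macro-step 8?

S1 state at macro-step 8 = 0

macro 1: S0 reads c2=-2 → after 2×micro: 2; S1 reads c2=-2 → after 1×micro: 2; S2 reads c1=2 → after 1×micro: 1 ⇒ (c0=2, c1=2, c2=1)
macro 2: S0 reads c2=1 → after 2×micro: 1; S1 reads c2=1 → after 1×micro: 0; S2 reads c1=0 → after 1×micro: 3/2 ⇒ (c0=1, c1=0, c2=3/2)
macro 3: S0 reads c2=3/2 → after 2×micro: 0; S1 reads c2=3/2 → after 1×micro: 2; S2 reads c1=2 → after 1×micro: 25/4 ⇒ (c0=0, c1=2, c2=25/4)
macro 4: S0 reads c2=25/4 → after 2×micro: 2; S1 reads c2=25/4 → after 1×micro: 0; S2 reads c1=0 → after 1×micro: 75/8 ⇒ (c0=2, c1=0, c2=75/8)
macro 5: S0 reads c2=75/8 → after 2×micro: 1; S1 reads c2=75/8 → after 1×micro: 2; S2 reads c1=2 → after 1×micro: 289/16 ⇒ (c0=1, c1=2, c2=289/16)
macro 6: S0 reads c2=289/16 → after 2×micro: 2; S1 reads c2=289/16 → after 1×micro: 0; S2 reads c1=0 → after 1×micro: 867/32 ⇒ (c0=2, c1=0, c2=867/32)
macro 7: S0 reads c2=867/32 → after 2×micro: 1; S1 reads c2=867/32 → after 1×micro: 2; S2 reads c1=2 → after 1×micro: 2857/64 ⇒ (c0=1, c1=2, c2=2857/64)
macro 8: S0 reads c2=2857/64 → after 2×micro: 2; S1 reads c2=2857/64 → after 1×micro: 0; S2 reads c1=0 → after 1×micro: 8571/128 ⇒ (c0=2, c1=0, c2=8571/128)
macro 9: S0 reads c2=8571/128 → after 2×micro: 2; S1 reads c2=8571/128 → after 1×micro: 2; S2 reads c1=2 → after 1×micro: 26737/256 ⇒ (c0=2, c1=2, c2=26737/256)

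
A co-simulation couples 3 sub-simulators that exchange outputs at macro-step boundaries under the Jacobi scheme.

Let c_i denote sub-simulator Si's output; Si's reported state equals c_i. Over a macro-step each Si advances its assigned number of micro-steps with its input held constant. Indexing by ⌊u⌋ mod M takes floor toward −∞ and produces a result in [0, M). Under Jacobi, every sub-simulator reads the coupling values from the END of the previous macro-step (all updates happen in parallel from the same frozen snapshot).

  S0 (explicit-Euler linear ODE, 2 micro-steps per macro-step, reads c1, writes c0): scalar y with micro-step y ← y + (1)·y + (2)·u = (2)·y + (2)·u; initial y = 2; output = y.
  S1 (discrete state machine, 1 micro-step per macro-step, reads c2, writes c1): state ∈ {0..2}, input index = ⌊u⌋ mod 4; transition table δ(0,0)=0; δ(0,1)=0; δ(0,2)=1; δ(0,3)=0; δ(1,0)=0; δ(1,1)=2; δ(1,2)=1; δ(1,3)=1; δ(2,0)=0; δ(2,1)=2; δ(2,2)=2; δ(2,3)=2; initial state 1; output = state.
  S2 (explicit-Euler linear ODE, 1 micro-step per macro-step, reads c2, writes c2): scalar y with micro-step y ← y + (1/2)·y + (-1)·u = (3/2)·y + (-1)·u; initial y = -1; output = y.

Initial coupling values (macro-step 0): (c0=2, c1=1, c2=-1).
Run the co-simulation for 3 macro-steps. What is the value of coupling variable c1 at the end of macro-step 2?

macro 1: S0 reads c1=1 → after 2×micro: 14; S1 reads c2=-1 → after 1×micro: 1; S2 reads c2=-1 → after 1×micro: -1/2 ⇒ (c0=14, c1=1, c2=-1/2)
macro 2: S0 reads c1=1 → after 2×micro: 62; S1 reads c2=-1/2 → after 1×micro: 1; S2 reads c2=-1/2 → after 1×micro: -1/4 ⇒ (c0=62, c1=1, c2=-1/4)
macro 3: S0 reads c1=1 → after 2×micro: 254; S1 reads c2=-1/4 → after 1×micro: 1; S2 reads c2=-1/4 → after 1×micro: -1/8 ⇒ (c0=254, c1=1, c2=-1/8)

c1 at macro-step 2 = 1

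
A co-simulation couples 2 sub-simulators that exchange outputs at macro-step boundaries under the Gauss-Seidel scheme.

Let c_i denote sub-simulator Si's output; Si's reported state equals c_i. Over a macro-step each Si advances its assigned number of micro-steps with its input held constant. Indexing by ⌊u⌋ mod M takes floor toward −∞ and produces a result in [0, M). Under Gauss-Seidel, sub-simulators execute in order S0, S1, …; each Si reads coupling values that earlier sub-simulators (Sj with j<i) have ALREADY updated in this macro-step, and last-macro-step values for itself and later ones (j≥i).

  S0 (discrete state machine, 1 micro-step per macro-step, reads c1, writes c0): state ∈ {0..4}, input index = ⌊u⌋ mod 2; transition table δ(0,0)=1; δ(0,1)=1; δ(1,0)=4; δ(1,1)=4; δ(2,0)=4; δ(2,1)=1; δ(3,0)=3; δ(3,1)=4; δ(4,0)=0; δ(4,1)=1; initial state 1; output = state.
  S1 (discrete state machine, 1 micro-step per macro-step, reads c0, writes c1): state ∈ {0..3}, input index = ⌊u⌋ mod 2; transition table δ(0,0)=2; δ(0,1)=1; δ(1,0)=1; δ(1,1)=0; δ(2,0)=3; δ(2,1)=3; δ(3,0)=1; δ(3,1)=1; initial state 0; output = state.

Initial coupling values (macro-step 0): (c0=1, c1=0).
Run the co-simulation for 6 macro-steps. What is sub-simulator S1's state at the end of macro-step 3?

macro 1: S0 reads c1=0 → after 1×micro: 4; S1 reads c0=4 → after 1×micro: 2 ⇒ (c0=4, c1=2)
macro 2: S0 reads c1=2 → after 1×micro: 0; S1 reads c0=0 → after 1×micro: 3 ⇒ (c0=0, c1=3)
macro 3: S0 reads c1=3 → after 1×micro: 1; S1 reads c0=1 → after 1×micro: 1 ⇒ (c0=1, c1=1)
macro 4: S0 reads c1=1 → after 1×micro: 4; S1 reads c0=4 → after 1×micro: 1 ⇒ (c0=4, c1=1)
macro 5: S0 reads c1=1 → after 1×micro: 1; S1 reads c0=1 → after 1×micro: 0 ⇒ (c0=1, c1=0)
macro 6: S0 reads c1=0 → after 1×micro: 4; S1 reads c0=4 → after 1×micro: 2 ⇒ (c0=4, c1=2)

S1 state at macro-step 3 = 1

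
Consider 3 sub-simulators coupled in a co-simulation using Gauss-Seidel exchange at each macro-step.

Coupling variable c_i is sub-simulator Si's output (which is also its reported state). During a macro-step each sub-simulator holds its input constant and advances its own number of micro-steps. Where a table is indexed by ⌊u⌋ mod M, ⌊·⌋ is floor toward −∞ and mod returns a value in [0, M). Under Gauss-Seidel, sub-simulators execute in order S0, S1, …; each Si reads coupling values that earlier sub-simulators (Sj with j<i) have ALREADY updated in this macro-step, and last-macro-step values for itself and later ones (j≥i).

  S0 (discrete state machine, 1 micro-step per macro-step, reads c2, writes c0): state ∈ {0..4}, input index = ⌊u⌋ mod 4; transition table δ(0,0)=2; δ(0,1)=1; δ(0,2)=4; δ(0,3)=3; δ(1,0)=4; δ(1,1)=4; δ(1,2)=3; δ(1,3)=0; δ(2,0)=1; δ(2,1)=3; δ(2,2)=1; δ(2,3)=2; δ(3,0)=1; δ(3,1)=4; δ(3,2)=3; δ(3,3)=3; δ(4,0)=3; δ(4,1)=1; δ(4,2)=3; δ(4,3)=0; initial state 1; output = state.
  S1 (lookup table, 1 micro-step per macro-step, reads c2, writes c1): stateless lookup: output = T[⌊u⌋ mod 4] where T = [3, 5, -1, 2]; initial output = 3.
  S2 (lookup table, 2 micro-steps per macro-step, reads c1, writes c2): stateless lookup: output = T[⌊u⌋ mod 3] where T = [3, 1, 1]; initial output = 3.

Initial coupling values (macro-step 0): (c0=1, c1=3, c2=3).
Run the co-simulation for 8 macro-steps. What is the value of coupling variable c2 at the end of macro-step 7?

macro 1: S0 reads c2=3 → after 1×micro: 0; S1 reads c2=3 → after 1×micro: 2; S2 reads c1=2 → after 2×micro: 1 ⇒ (c0=0, c1=2, c2=1)
macro 2: S0 reads c2=1 → after 1×micro: 1; S1 reads c2=1 → after 1×micro: 5; S2 reads c1=5 → after 2×micro: 1 ⇒ (c0=1, c1=5, c2=1)
macro 3: S0 reads c2=1 → after 1×micro: 4; S1 reads c2=1 → after 1×micro: 5; S2 reads c1=5 → after 2×micro: 1 ⇒ (c0=4, c1=5, c2=1)
macro 4: S0 reads c2=1 → after 1×micro: 1; S1 reads c2=1 → after 1×micro: 5; S2 reads c1=5 → after 2×micro: 1 ⇒ (c0=1, c1=5, c2=1)
macro 5: S0 reads c2=1 → after 1×micro: 4; S1 reads c2=1 → after 1×micro: 5; S2 reads c1=5 → after 2×micro: 1 ⇒ (c0=4, c1=5, c2=1)
macro 6: S0 reads c2=1 → after 1×micro: 1; S1 reads c2=1 → after 1×micro: 5; S2 reads c1=5 → after 2×micro: 1 ⇒ (c0=1, c1=5, c2=1)
macro 7: S0 reads c2=1 → after 1×micro: 4; S1 reads c2=1 → after 1×micro: 5; S2 reads c1=5 → after 2×micro: 1 ⇒ (c0=4, c1=5, c2=1)
macro 8: S0 reads c2=1 → after 1×micro: 1; S1 reads c2=1 → after 1×micro: 5; S2 reads c1=5 → after 2×micro: 1 ⇒ (c0=1, c1=5, c2=1)

c2 at macro-step 7 = 1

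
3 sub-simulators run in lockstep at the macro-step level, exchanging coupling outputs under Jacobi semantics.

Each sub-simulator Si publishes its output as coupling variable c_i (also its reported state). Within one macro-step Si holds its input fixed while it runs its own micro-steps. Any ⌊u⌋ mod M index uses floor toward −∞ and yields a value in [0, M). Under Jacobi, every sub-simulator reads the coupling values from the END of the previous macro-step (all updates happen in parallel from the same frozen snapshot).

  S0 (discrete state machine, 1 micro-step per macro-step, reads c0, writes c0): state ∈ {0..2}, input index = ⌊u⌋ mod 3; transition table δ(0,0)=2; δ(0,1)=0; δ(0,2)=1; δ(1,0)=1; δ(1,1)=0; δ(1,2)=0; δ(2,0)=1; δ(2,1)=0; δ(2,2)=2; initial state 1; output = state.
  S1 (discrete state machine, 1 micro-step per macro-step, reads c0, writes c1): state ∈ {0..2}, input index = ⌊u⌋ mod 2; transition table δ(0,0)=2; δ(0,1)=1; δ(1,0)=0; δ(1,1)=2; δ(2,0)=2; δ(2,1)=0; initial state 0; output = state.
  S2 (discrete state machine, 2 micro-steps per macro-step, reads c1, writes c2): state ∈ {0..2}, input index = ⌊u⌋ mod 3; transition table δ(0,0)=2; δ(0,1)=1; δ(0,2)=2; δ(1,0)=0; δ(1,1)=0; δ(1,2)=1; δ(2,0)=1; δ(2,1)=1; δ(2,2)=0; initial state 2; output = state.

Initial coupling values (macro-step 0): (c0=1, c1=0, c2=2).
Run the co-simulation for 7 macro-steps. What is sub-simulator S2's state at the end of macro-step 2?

S2 state at macro-step 2 = 0

macro 1: S0 reads c0=1 → after 1×micro: 0; S1 reads c0=1 → after 1×micro: 1; S2 reads c1=0 → after 2×micro: 0 ⇒ (c0=0, c1=1, c2=0)
macro 2: S0 reads c0=0 → after 1×micro: 2; S1 reads c0=0 → after 1×micro: 0; S2 reads c1=1 → after 2×micro: 0 ⇒ (c0=2, c1=0, c2=0)
macro 3: S0 reads c0=2 → after 1×micro: 2; S1 reads c0=2 → after 1×micro: 2; S2 reads c1=0 → after 2×micro: 1 ⇒ (c0=2, c1=2, c2=1)
macro 4: S0 reads c0=2 → after 1×micro: 2; S1 reads c0=2 → after 1×micro: 2; S2 reads c1=2 → after 2×micro: 1 ⇒ (c0=2, c1=2, c2=1)
macro 5: S0 reads c0=2 → after 1×micro: 2; S1 reads c0=2 → after 1×micro: 2; S2 reads c1=2 → after 2×micro: 1 ⇒ (c0=2, c1=2, c2=1)
macro 6: S0 reads c0=2 → after 1×micro: 2; S1 reads c0=2 → after 1×micro: 2; S2 reads c1=2 → after 2×micro: 1 ⇒ (c0=2, c1=2, c2=1)
macro 7: S0 reads c0=2 → after 1×micro: 2; S1 reads c0=2 → after 1×micro: 2; S2 reads c1=2 → after 2×micro: 1 ⇒ (c0=2, c1=2, c2=1)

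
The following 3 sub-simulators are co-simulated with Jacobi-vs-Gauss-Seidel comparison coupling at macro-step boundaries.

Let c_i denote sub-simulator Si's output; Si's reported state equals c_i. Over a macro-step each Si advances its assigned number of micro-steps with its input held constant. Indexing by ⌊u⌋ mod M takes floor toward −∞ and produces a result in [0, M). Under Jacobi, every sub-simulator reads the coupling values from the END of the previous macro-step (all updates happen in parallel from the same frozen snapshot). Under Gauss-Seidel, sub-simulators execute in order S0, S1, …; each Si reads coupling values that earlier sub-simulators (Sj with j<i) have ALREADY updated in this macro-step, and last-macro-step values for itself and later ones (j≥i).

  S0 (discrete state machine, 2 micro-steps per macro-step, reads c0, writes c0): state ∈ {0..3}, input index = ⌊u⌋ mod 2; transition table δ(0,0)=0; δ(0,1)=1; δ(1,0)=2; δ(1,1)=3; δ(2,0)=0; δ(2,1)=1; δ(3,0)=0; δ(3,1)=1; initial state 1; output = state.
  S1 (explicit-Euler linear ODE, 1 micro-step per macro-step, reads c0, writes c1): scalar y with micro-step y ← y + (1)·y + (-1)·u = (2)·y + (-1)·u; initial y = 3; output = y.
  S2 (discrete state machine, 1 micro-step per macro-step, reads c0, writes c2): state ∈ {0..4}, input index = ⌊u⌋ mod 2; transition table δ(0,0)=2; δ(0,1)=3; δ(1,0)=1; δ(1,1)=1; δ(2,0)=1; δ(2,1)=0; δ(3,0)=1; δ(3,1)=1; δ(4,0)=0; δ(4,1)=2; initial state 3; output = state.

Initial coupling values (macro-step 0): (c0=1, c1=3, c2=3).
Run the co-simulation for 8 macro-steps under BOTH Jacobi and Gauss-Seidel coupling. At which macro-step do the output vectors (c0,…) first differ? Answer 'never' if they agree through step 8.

first divergence at macro-step: never

[Jacobi] macro 1: S0 reads c0=1 → after 2×micro: 1; S1 reads c0=1 → after 1×micro: 5; S2 reads c0=1 → after 1×micro: 1 ⇒ (c0=1, c1=5, c2=1)
[Jacobi] macro 2: S0 reads c0=1 → after 2×micro: 1; S1 reads c0=1 → after 1×micro: 9; S2 reads c0=1 → after 1×micro: 1 ⇒ (c0=1, c1=9, c2=1)
[Jacobi] macro 3: S0 reads c0=1 → after 2×micro: 1; S1 reads c0=1 → after 1×micro: 17; S2 reads c0=1 → after 1×micro: 1 ⇒ (c0=1, c1=17, c2=1)
[Jacobi] macro 4: S0 reads c0=1 → after 2×micro: 1; S1 reads c0=1 → after 1×micro: 33; S2 reads c0=1 → after 1×micro: 1 ⇒ (c0=1, c1=33, c2=1)
[Jacobi] macro 5: S0 reads c0=1 → after 2×micro: 1; S1 reads c0=1 → after 1×micro: 65; S2 reads c0=1 → after 1×micro: 1 ⇒ (c0=1, c1=65, c2=1)
[Jacobi] macro 6: S0 reads c0=1 → after 2×micro: 1; S1 reads c0=1 → after 1×micro: 129; S2 reads c0=1 → after 1×micro: 1 ⇒ (c0=1, c1=129, c2=1)
[Jacobi] macro 7: S0 reads c0=1 → after 2×micro: 1; S1 reads c0=1 → after 1×micro: 257; S2 reads c0=1 → after 1×micro: 1 ⇒ (c0=1, c1=257, c2=1)
[Jacobi] macro 8: S0 reads c0=1 → after 2×micro: 1; S1 reads c0=1 → after 1×micro: 513; S2 reads c0=1 → after 1×micro: 1 ⇒ (c0=1, c1=513, c2=1)
[Gauss-Seidel] macro 1: S0 reads c0=1 → after 2×micro: 1; S1 reads c0=1 → after 1×micro: 5; S2 reads c0=1 → after 1×micro: 1 ⇒ (c0=1, c1=5, c2=1)
[Gauss-Seidel] macro 2: S0 reads c0=1 → after 2×micro: 1; S1 reads c0=1 → after 1×micro: 9; S2 reads c0=1 → after 1×micro: 1 ⇒ (c0=1, c1=9, c2=1)
[Gauss-Seidel] macro 3: S0 reads c0=1 → after 2×micro: 1; S1 reads c0=1 → after 1×micro: 17; S2 reads c0=1 → after 1×micro: 1 ⇒ (c0=1, c1=17, c2=1)
[Gauss-Seidel] macro 4: S0 reads c0=1 → after 2×micro: 1; S1 reads c0=1 → after 1×micro: 33; S2 reads c0=1 → after 1×micro: 1 ⇒ (c0=1, c1=33, c2=1)
[Gauss-Seidel] macro 5: S0 reads c0=1 → after 2×micro: 1; S1 reads c0=1 → after 1×micro: 65; S2 reads c0=1 → after 1×micro: 1 ⇒ (c0=1, c1=65, c2=1)
[Gauss-Seidel] macro 6: S0 reads c0=1 → after 2×micro: 1; S1 reads c0=1 → after 1×micro: 129; S2 reads c0=1 → after 1×micro: 1 ⇒ (c0=1, c1=129, c2=1)
[Gauss-Seidel] macro 7: S0 reads c0=1 → after 2×micro: 1; S1 reads c0=1 → after 1×micro: 257; S2 reads c0=1 → after 1×micro: 1 ⇒ (c0=1, c1=257, c2=1)
[Gauss-Seidel] macro 8: S0 reads c0=1 → after 2×micro: 1; S1 reads c0=1 → after 1×micro: 513; S2 reads c0=1 → after 1×micro: 1 ⇒ (c0=1, c1=513, c2=1)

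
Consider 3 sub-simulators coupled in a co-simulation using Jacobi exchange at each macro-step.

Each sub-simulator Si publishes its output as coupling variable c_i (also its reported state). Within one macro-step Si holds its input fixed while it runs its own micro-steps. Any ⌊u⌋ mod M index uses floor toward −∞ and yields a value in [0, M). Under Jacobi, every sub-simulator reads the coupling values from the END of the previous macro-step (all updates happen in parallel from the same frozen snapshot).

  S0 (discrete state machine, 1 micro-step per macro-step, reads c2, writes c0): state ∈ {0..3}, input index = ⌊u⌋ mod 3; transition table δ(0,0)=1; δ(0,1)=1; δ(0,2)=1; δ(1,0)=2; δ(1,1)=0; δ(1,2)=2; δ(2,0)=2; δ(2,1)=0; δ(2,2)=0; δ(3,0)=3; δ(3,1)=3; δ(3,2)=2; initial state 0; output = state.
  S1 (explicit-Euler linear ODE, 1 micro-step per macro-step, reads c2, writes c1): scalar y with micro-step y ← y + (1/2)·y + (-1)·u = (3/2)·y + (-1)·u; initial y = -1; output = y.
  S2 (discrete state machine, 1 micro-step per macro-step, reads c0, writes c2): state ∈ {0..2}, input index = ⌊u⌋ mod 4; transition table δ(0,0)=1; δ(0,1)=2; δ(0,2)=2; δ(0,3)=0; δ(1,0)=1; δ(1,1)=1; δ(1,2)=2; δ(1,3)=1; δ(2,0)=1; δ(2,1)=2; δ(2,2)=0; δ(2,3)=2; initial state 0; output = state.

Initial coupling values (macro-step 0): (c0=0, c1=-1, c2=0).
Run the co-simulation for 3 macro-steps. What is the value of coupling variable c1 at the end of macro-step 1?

macro 1: S0 reads c2=0 → after 1×micro: 1; S1 reads c2=0 → after 1×micro: -3/2; S2 reads c0=0 → after 1×micro: 1 ⇒ (c0=1, c1=-3/2, c2=1)
macro 2: S0 reads c2=1 → after 1×micro: 0; S1 reads c2=1 → after 1×micro: -13/4; S2 reads c0=1 → after 1×micro: 1 ⇒ (c0=0, c1=-13/4, c2=1)
macro 3: S0 reads c2=1 → after 1×micro: 1; S1 reads c2=1 → after 1×micro: -47/8; S2 reads c0=0 → after 1×micro: 1 ⇒ (c0=1, c1=-47/8, c2=1)

c1 at macro-step 1 = -3/2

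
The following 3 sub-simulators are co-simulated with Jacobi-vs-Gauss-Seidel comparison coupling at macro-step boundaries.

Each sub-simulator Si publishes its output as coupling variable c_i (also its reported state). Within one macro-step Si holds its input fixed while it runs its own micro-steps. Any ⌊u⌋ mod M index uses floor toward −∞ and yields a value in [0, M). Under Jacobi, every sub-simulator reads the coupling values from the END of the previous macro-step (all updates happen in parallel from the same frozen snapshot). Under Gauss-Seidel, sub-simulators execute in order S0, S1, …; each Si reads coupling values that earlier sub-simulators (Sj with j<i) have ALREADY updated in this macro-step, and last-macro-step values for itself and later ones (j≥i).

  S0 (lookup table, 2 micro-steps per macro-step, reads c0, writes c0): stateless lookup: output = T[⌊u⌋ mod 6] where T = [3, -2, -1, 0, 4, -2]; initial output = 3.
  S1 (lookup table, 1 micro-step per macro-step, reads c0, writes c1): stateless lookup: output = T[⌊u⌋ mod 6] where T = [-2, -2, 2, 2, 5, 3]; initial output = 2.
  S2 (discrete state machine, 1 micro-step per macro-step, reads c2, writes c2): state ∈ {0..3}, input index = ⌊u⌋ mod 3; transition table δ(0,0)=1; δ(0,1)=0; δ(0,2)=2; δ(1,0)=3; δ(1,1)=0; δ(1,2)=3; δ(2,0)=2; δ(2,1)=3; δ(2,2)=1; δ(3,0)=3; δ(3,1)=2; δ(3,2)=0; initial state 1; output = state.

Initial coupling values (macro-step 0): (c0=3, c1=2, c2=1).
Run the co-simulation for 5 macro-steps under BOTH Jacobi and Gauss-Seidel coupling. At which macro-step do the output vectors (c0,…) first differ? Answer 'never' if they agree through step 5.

first divergence at macro-step: 1

[Jacobi] macro 1: S0 reads c0=3 → after 2×micro: 0; S1 reads c0=3 → after 1×micro: 2; S2 reads c2=1 → after 1×micro: 0 ⇒ (c0=0, c1=2, c2=0)
[Jacobi] macro 2: S0 reads c0=0 → after 2×micro: 3; S1 reads c0=0 → after 1×micro: -2; S2 reads c2=0 → after 1×micro: 1 ⇒ (c0=3, c1=-2, c2=1)
[Jacobi] macro 3: S0 reads c0=3 → after 2×micro: 0; S1 reads c0=3 → after 1×micro: 2; S2 reads c2=1 → after 1×micro: 0 ⇒ (c0=0, c1=2, c2=0)
[Jacobi] macro 4: S0 reads c0=0 → after 2×micro: 3; S1 reads c0=0 → after 1×micro: -2; S2 reads c2=0 → after 1×micro: 1 ⇒ (c0=3, c1=-2, c2=1)
[Jacobi] macro 5: S0 reads c0=3 → after 2×micro: 0; S1 reads c0=3 → after 1×micro: 2; S2 reads c2=1 → after 1×micro: 0 ⇒ (c0=0, c1=2, c2=0)
[Gauss-Seidel] macro 1: S0 reads c0=3 → after 2×micro: 0; S1 reads c0=0 → after 1×micro: -2; S2 reads c2=1 → after 1×micro: 0 ⇒ (c0=0, c1=-2, c2=0)
[Gauss-Seidel] macro 2: S0 reads c0=0 → after 2×micro: 3; S1 reads c0=3 → after 1×micro: 2; S2 reads c2=0 → after 1×micro: 1 ⇒ (c0=3, c1=2, c2=1)
[Gauss-Seidel] macro 3: S0 reads c0=3 → after 2×micro: 0; S1 reads c0=0 → after 1×micro: -2; S2 reads c2=1 → after 1×micro: 0 ⇒ (c0=0, c1=-2, c2=0)
[Gauss-Seidel] macro 4: S0 reads c0=0 → after 2×micro: 3; S1 reads c0=3 → after 1×micro: 2; S2 reads c2=0 → after 1×micro: 1 ⇒ (c0=3, c1=2, c2=1)
[Gauss-Seidel] macro 5: S0 reads c0=3 → after 2×micro: 0; S1 reads c0=0 → after 1×micro: -2; S2 reads c2=1 → after 1×micro: 0 ⇒ (c0=0, c1=-2, c2=0)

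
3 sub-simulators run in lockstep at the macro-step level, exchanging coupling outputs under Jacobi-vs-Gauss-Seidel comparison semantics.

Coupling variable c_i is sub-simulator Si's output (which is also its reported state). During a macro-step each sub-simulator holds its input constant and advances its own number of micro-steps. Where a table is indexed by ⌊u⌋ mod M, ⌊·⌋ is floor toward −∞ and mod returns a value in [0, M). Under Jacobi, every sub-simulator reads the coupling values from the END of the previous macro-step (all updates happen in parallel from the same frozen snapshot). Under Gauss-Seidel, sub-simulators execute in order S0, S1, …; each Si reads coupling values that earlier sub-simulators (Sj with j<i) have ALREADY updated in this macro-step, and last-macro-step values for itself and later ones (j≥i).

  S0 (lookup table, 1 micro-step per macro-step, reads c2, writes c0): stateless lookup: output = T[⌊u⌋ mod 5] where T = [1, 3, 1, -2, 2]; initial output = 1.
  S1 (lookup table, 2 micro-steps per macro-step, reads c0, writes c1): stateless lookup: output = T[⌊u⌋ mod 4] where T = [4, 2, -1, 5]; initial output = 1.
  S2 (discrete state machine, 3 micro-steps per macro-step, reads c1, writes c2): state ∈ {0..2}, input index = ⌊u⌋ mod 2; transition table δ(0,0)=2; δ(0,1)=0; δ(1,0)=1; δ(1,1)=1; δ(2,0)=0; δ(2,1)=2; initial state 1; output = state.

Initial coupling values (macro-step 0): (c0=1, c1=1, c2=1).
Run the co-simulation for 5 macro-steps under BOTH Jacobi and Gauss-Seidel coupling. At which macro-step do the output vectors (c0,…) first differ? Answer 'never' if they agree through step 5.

[Jacobi] macro 1: S0 reads c2=1 → after 1×micro: 3; S1 reads c0=1 → after 2×micro: 2; S2 reads c1=1 → after 3×micro: 1 ⇒ (c0=3, c1=2, c2=1)
[Jacobi] macro 2: S0 reads c2=1 → after 1×micro: 3; S1 reads c0=3 → after 2×micro: 5; S2 reads c1=2 → after 3×micro: 1 ⇒ (c0=3, c1=5, c2=1)
[Jacobi] macro 3: S0 reads c2=1 → after 1×micro: 3; S1 reads c0=3 → after 2×micro: 5; S2 reads c1=5 → after 3×micro: 1 ⇒ (c0=3, c1=5, c2=1)
[Jacobi] macro 4: S0 reads c2=1 → after 1×micro: 3; S1 reads c0=3 → after 2×micro: 5; S2 reads c1=5 → after 3×micro: 1 ⇒ (c0=3, c1=5, c2=1)
[Jacobi] macro 5: S0 reads c2=1 → after 1×micro: 3; S1 reads c0=3 → after 2×micro: 5; S2 reads c1=5 → after 3×micro: 1 ⇒ (c0=3, c1=5, c2=1)
[Gauss-Seidel] macro 1: S0 reads c2=1 → after 1×micro: 3; S1 reads c0=3 → after 2×micro: 5; S2 reads c1=5 → after 3×micro: 1 ⇒ (c0=3, c1=5, c2=1)
[Gauss-Seidel] macro 2: S0 reads c2=1 → after 1×micro: 3; S1 reads c0=3 → after 2×micro: 5; S2 reads c1=5 → after 3×micro: 1 ⇒ (c0=3, c1=5, c2=1)
[Gauss-Seidel] macro 3: S0 reads c2=1 → after 1×micro: 3; S1 reads c0=3 → after 2×micro: 5; S2 reads c1=5 → after 3×micro: 1 ⇒ (c0=3, c1=5, c2=1)
[Gauss-Seidel] macro 4: S0 reads c2=1 → after 1×micro: 3; S1 reads c0=3 → after 2×micro: 5; S2 reads c1=5 → after 3×micro: 1 ⇒ (c0=3, c1=5, c2=1)
[Gauss-Seidel] macro 5: S0 reads c2=1 → after 1×micro: 3; S1 reads c0=3 → after 2×micro: 5; S2 reads c1=5 → after 3×micro: 1 ⇒ (c0=3, c1=5, c2=1)

first divergence at macro-step: 1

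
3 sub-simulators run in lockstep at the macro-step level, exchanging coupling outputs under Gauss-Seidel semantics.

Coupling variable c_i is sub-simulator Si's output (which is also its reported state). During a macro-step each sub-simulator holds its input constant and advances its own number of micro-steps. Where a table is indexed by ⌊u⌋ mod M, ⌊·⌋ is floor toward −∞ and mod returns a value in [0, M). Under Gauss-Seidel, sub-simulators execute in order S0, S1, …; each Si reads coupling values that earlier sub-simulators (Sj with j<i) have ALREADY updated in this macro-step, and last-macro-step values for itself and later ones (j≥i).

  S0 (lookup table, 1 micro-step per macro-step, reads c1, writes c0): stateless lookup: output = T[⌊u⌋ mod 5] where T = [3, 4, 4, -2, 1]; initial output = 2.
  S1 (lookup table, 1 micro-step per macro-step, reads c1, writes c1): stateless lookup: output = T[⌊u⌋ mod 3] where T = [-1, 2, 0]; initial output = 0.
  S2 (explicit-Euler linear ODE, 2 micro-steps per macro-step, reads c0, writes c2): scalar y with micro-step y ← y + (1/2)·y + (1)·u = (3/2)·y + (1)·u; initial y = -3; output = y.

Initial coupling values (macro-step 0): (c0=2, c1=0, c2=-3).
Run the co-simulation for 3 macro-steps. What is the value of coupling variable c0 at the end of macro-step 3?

c0 at macro-step 3 = 3

macro 1: S0 reads c1=0 → after 1×micro: 3; S1 reads c1=0 → after 1×micro: -1; S2 reads c0=3 → after 2×micro: 3/4 ⇒ (c0=3, c1=-1, c2=3/4)
macro 2: S0 reads c1=-1 → after 1×micro: 1; S1 reads c1=-1 → after 1×micro: 0; S2 reads c0=1 → after 2×micro: 67/16 ⇒ (c0=1, c1=0, c2=67/16)
macro 3: S0 reads c1=0 → after 1×micro: 3; S1 reads c1=0 → after 1×micro: -1; S2 reads c0=3 → after 2×micro: 1083/64 ⇒ (c0=3, c1=-1, c2=1083/64)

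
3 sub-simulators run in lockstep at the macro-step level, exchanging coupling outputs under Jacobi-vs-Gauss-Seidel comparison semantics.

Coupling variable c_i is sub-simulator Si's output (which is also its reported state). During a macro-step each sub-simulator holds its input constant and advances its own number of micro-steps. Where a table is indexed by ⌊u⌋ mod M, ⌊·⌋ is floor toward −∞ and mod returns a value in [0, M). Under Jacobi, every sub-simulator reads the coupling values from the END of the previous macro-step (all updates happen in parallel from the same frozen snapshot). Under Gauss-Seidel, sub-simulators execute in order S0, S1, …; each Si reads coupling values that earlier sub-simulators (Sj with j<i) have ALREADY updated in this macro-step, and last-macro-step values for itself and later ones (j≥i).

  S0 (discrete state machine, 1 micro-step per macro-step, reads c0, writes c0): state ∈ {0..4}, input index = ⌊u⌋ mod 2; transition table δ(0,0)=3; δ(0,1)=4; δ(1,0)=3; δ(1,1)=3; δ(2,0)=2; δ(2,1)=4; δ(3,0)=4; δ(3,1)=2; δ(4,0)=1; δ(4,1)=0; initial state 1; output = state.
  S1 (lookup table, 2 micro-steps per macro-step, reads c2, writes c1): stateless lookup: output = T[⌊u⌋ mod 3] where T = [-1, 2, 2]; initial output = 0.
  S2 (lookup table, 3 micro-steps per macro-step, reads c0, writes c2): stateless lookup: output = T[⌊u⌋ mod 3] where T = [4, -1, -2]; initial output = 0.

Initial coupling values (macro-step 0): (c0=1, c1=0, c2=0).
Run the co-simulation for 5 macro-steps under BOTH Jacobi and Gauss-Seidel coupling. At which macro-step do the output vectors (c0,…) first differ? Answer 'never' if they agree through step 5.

[Jacobi] macro 1: S0 reads c0=1 → after 1×micro: 3; S1 reads c2=0 → after 2×micro: -1; S2 reads c0=1 → after 3×micro: -1 ⇒ (c0=3, c1=-1, c2=-1)
[Jacobi] macro 2: S0 reads c0=3 → after 1×micro: 2; S1 reads c2=-1 → after 2×micro: 2; S2 reads c0=3 → after 3×micro: 4 ⇒ (c0=2, c1=2, c2=4)
[Jacobi] macro 3: S0 reads c0=2 → after 1×micro: 2; S1 reads c2=4 → after 2×micro: 2; S2 reads c0=2 → after 3×micro: -2 ⇒ (c0=2, c1=2, c2=-2)
[Jacobi] macro 4: S0 reads c0=2 → after 1×micro: 2; S1 reads c2=-2 → after 2×micro: 2; S2 reads c0=2 → after 3×micro: -2 ⇒ (c0=2, c1=2, c2=-2)
[Jacobi] macro 5: S0 reads c0=2 → after 1×micro: 2; S1 reads c2=-2 → after 2×micro: 2; S2 reads c0=2 → after 3×micro: -2 ⇒ (c0=2, c1=2, c2=-2)
[Gauss-Seidel] macro 1: S0 reads c0=1 → after 1×micro: 3; S1 reads c2=0 → after 2×micro: -1; S2 reads c0=3 → after 3×micro: 4 ⇒ (c0=3, c1=-1, c2=4)
[Gauss-Seidel] macro 2: S0 reads c0=3 → after 1×micro: 2; S1 reads c2=4 → after 2×micro: 2; S2 reads c0=2 → after 3×micro: -2 ⇒ (c0=2, c1=2, c2=-2)
[Gauss-Seidel] macro 3: S0 reads c0=2 → after 1×micro: 2; S1 reads c2=-2 → after 2×micro: 2; S2 reads c0=2 → after 3×micro: -2 ⇒ (c0=2, c1=2, c2=-2)
[Gauss-Seidel] macro 4: S0 reads c0=2 → after 1×micro: 2; S1 reads c2=-2 → after 2×micro: 2; S2 reads c0=2 → after 3×micro: -2 ⇒ (c0=2, c1=2, c2=-2)
[Gauss-Seidel] macro 5: S0 reads c0=2 → after 1×micro: 2; S1 reads c2=-2 → after 2×micro: 2; S2 reads c0=2 → after 3×micro: -2 ⇒ (c0=2, c1=2, c2=-2)

first divergence at macro-step: 1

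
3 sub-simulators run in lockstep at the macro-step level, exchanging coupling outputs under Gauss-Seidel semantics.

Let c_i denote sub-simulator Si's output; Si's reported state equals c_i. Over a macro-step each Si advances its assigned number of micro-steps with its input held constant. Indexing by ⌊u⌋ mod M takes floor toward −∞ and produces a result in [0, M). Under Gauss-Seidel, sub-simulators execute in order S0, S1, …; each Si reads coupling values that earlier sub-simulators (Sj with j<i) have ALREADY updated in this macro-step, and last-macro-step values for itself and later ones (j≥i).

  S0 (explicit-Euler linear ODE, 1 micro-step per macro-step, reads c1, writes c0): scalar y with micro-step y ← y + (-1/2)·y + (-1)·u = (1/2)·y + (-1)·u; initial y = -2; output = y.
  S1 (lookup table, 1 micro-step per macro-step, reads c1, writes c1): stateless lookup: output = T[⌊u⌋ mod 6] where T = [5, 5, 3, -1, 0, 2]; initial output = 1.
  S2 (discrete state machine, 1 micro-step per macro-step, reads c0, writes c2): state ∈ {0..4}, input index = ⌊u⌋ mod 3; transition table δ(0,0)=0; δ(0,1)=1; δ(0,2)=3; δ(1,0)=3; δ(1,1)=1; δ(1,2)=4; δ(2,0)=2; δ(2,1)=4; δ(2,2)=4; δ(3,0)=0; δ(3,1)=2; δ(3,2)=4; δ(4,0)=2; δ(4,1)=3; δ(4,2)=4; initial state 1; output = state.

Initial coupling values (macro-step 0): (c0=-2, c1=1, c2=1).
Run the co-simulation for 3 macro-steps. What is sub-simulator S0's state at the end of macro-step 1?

S0 state at macro-step 1 = -2

macro 1: S0 reads c1=1 → after 1×micro: -2; S1 reads c1=1 → after 1×micro: 5; S2 reads c0=-2 → after 1×micro: 1 ⇒ (c0=-2, c1=5, c2=1)
macro 2: S0 reads c1=5 → after 1×micro: -6; S1 reads c1=5 → after 1×micro: 2; S2 reads c0=-6 → after 1×micro: 3 ⇒ (c0=-6, c1=2, c2=3)
macro 3: S0 reads c1=2 → after 1×micro: -5; S1 reads c1=2 → after 1×micro: 3; S2 reads c0=-5 → after 1×micro: 2 ⇒ (c0=-5, c1=3, c2=2)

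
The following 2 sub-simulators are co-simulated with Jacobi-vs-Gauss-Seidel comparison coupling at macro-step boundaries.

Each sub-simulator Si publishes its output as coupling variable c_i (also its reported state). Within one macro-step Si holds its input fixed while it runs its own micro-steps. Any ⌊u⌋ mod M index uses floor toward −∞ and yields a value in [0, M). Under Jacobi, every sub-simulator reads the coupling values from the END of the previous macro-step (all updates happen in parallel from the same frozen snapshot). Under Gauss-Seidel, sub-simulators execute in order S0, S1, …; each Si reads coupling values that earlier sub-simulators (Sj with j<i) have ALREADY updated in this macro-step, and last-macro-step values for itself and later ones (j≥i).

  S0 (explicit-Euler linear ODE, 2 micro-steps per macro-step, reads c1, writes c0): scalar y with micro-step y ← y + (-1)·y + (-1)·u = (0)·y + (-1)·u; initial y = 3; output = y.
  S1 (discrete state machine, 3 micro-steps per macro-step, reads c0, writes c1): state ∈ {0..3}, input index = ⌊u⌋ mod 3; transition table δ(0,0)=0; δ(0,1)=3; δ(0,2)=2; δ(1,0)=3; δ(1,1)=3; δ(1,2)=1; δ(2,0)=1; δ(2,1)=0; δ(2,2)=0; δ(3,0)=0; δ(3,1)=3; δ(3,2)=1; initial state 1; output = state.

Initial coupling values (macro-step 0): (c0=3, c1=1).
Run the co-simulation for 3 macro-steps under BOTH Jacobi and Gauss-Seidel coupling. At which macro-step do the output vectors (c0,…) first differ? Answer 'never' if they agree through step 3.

first divergence at macro-step: 1

[Jacobi] macro 1: S0 reads c1=1 → after 2×micro: -1; S1 reads c0=3 → after 3×micro: 0 ⇒ (c0=-1, c1=0)
[Jacobi] macro 2: S0 reads c1=0 → after 2×micro: 0; S1 reads c0=-1 → after 3×micro: 2 ⇒ (c0=0, c1=2)
[Jacobi] macro 3: S0 reads c1=2 → after 2×micro: -2; S1 reads c0=0 → after 3×micro: 0 ⇒ (c0=-2, c1=0)
[Gauss-Seidel] macro 1: S0 reads c1=1 → after 2×micro: -1; S1 reads c0=-1 → after 3×micro: 1 ⇒ (c0=-1, c1=1)
[Gauss-Seidel] macro 2: S0 reads c1=1 → after 2×micro: -1; S1 reads c0=-1 → after 3×micro: 1 ⇒ (c0=-1, c1=1)
[Gauss-Seidel] macro 3: S0 reads c1=1 → after 2×micro: -1; S1 reads c0=-1 → after 3×micro: 1 ⇒ (c0=-1, c1=1)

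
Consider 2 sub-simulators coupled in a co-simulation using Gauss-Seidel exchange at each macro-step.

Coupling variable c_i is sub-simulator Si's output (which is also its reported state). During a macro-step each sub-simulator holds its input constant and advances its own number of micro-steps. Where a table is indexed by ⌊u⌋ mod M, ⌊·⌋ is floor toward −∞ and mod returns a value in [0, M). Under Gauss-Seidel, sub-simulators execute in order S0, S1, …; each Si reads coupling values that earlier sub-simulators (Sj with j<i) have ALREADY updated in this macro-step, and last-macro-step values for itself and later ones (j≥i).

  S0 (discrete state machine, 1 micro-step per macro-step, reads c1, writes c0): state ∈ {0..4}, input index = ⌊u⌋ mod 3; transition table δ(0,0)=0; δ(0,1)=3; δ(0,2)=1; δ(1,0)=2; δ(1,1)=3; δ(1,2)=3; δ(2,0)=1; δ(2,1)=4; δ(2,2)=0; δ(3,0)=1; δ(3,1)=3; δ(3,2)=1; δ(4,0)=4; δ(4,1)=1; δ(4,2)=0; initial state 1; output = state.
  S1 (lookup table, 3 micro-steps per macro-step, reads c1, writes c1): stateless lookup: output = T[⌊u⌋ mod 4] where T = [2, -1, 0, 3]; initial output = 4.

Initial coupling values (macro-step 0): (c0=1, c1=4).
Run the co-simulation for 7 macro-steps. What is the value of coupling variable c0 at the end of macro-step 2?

c0 at macro-step 2 = 1

macro 1: S0 reads c1=4 → after 1×micro: 3; S1 reads c1=4 → after 3×micro: 2 ⇒ (c0=3, c1=2)
macro 2: S0 reads c1=2 → after 1×micro: 1; S1 reads c1=2 → after 3×micro: 0 ⇒ (c0=1, c1=0)
macro 3: S0 reads c1=0 → after 1×micro: 2; S1 reads c1=0 → after 3×micro: 2 ⇒ (c0=2, c1=2)
macro 4: S0 reads c1=2 → after 1×micro: 0; S1 reads c1=2 → after 3×micro: 0 ⇒ (c0=0, c1=0)
macro 5: S0 reads c1=0 → after 1×micro: 0; S1 reads c1=0 → after 3×micro: 2 ⇒ (c0=0, c1=2)
macro 6: S0 reads c1=2 → after 1×micro: 1; S1 reads c1=2 → after 3×micro: 0 ⇒ (c0=1, c1=0)
macro 7: S0 reads c1=0 → after 1×micro: 2; S1 reads c1=0 → after 3×micro: 2 ⇒ (c0=2, c1=2)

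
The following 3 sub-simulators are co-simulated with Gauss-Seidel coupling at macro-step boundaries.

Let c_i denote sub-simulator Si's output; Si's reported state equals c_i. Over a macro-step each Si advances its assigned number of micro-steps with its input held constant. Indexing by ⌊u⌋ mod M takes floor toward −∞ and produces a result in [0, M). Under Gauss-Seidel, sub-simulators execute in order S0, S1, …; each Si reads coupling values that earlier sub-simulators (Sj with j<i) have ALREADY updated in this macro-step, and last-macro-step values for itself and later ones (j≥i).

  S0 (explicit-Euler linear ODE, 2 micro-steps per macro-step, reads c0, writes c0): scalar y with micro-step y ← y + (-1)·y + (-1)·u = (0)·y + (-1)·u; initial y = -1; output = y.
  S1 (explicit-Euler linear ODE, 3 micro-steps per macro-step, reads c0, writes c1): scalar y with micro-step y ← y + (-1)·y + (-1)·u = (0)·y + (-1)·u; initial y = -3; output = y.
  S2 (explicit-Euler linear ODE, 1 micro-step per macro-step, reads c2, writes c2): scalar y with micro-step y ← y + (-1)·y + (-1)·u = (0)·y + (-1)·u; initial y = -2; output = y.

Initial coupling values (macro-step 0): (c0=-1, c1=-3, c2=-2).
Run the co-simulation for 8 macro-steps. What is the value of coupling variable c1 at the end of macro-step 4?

macro 1: S0 reads c0=-1 → after 2×micro: 1; S1 reads c0=1 → after 3×micro: -1; S2 reads c2=-2 → after 1×micro: 2 ⇒ (c0=1, c1=-1, c2=2)
macro 2: S0 reads c0=1 → after 2×micro: -1; S1 reads c0=-1 → after 3×micro: 1; S2 reads c2=2 → after 1×micro: -2 ⇒ (c0=-1, c1=1, c2=-2)
macro 3: S0 reads c0=-1 → after 2×micro: 1; S1 reads c0=1 → after 3×micro: -1; S2 reads c2=-2 → after 1×micro: 2 ⇒ (c0=1, c1=-1, c2=2)
macro 4: S0 reads c0=1 → after 2×micro: -1; S1 reads c0=-1 → after 3×micro: 1; S2 reads c2=2 → after 1×micro: -2 ⇒ (c0=-1, c1=1, c2=-2)
macro 5: S0 reads c0=-1 → after 2×micro: 1; S1 reads c0=1 → after 3×micro: -1; S2 reads c2=-2 → after 1×micro: 2 ⇒ (c0=1, c1=-1, c2=2)
macro 6: S0 reads c0=1 → after 2×micro: -1; S1 reads c0=-1 → after 3×micro: 1; S2 reads c2=2 → after 1×micro: -2 ⇒ (c0=-1, c1=1, c2=-2)
macro 7: S0 reads c0=-1 → after 2×micro: 1; S1 reads c0=1 → after 3×micro: -1; S2 reads c2=-2 → after 1×micro: 2 ⇒ (c0=1, c1=-1, c2=2)
macro 8: S0 reads c0=1 → after 2×micro: -1; S1 reads c0=-1 → after 3×micro: 1; S2 reads c2=2 → after 1×micro: -2 ⇒ (c0=-1, c1=1, c2=-2)

c1 at macro-step 4 = 1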